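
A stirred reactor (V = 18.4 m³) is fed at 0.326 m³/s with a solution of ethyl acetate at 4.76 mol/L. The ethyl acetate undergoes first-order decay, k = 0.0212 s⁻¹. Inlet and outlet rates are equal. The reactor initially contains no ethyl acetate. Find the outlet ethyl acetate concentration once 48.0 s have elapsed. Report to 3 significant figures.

V dC/dt = Q(C_in − C) − k V C.
This is linear with rate a = Q/V + k = 0.038917 s⁻¹.
C_ss = Q C_in/(Q + kV) = 2.1670 mol/L; C(t) = C_ss + (C₀ − C_ss) e^(−a t).
C(48.0) = 2.1670 + (-2.1670)·e^(−0.038917·48.0) = 2.1670 + (-2.1670)·0.15443 = 1.8324 mol/L.

1.83 mol/L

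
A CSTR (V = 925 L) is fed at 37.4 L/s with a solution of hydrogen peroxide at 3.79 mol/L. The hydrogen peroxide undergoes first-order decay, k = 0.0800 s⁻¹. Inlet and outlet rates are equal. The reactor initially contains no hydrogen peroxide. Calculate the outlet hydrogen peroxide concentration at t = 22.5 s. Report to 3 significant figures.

Accumulation = in − out − consumed: V dC/dt = Q C_in − Q C − k V C.
This is linear with rate a = Q/V + k = 0.12043 s⁻¹.
C_ss = Q C_in/(Q + kV) = 1.2724 mol/L; C(t) = C_ss + (C₀ − C_ss) e^(−a t).
C(22.5) = 1.2724 + (-1.2724)·e^(−0.12043·22.5) = 1.2724 + (-1.2724)·0.066555 = 1.1877 mol/L.

1.19 mol/L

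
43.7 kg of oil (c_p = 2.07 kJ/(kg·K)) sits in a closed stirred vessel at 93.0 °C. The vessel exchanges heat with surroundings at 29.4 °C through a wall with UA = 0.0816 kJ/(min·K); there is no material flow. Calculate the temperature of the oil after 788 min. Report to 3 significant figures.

60.6 °C

Lumped-capacitance energy balance: M c_p dT/dt = UA(T_amb − T).
dT/dt = (T_ss − T)/τ with T_ss = T_amb = 29.400 °C, τ = M c_p/UA = 43.7·2.07/0.0816 = 1108.6 min.
Integrating: T(t) = T_ss + (T₀ − T_ss) e^(−t/τ).
T(788) = 29.400 + (63.600)·0.49124 = 60.643 °C.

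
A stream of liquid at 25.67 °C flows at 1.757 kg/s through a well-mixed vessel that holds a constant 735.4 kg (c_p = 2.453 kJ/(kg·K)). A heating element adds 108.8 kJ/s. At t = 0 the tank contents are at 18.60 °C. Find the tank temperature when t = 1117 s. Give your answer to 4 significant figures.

First-law balance (no shaft work): M c_p dT/dt = ṁ c_p (T_in − T) + 108.8.
Rearrange: dT/dt = (T_ss − T)/τ with τ = M/ṁ = 418.554 s and T_ss = T_in + Q̇/(ṁ c_p) = 50.9141 °C.
T approaches T_ss exponentially: T(t) = T_ss + (T₀ − T_ss) e^(−t/τ).
T(1117) = 50.9141 + (-32.3141)·e^(−1117/418.554) = 50.9141 + (-32.3141)·0.0693416 = 48.6734 °C.

48.67 °C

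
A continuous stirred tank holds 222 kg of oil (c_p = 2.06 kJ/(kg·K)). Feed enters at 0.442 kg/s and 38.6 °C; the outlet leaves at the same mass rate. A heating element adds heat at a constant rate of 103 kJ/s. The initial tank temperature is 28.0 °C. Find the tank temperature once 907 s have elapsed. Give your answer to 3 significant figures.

Unsteady energy balance on the tank contents: M c_p dT/dt = ṁ c_p (T_in − T) + 103.
τ = M/ṁ = 502.26 s; T_ss = T_in + Q̇/(ṁ c_p) = 38.6 + 103/(0.442·2.06) = 151.72 °C.
This is linear first-order; T(t) = T_ss + (T₀ − T_ss) e^(−t/τ).
T(907) = 151.72 + (-123.72)·e^(−907/502.26) = 151.72 + (-123.72)·0.16434 = 131.39 °C.

131 °C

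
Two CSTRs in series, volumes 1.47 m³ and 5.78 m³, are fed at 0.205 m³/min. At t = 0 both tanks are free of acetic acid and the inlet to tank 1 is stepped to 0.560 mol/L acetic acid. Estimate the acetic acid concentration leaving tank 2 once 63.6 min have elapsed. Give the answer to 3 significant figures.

0.481 mol/L

Each tank obeys Vᵢ dCᵢ/dt = Q(Cᵢ₋₁ − Cᵢ), so τᵢ = Vᵢ/Q.
τ₁ = 1.47/0.205 = 7.1707 min; τ₂ = 5.78/0.205 = 28.195 min.
Tank 1: C₁ = C_in(1 − e^(−t/τ₁)). Tank 2 (τ₁ ≠ τ₂): C₂ = C_in[1 − (τ₁ e^(−t/τ₁) − τ₂ e^(−t/τ₂))/(τ₁ − τ₂)].
At t = 63.6: e^(−t/τ₁) = 0.00014063, e^(−t/τ₂) = 0.10480.
C₂ = 0.560·[1 − (7.1707·0.00014063 − 28.195·0.10480)/(-21.024)] = 0.560·0.85951 = 0.48132 mol/L.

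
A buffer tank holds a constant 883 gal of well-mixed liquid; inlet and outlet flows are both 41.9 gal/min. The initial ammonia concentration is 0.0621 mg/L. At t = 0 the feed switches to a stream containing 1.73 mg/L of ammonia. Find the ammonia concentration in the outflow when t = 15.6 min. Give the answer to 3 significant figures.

Mass balance on the solute (V constant): V dC/dt = Q(C_in − C).
So dC/dt = (C_in − C)/τ with τ = V/Q = 883/41.9 = 21.074 min.
Integrating: C(t) = C_in + (C₀ − C_in) e^(−t/τ).
C(15.6) = 1.73 + (0.0621 − 1.73)·e^(−15.6/21.074) = 1.73 + (-1.6679)·0.47700 = 0.93442 mg/L.

0.934 mg/L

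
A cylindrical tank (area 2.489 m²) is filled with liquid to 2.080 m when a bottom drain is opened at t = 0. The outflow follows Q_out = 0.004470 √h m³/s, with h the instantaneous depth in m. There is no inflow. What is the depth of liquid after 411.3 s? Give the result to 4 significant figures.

Unsteady balance on liquid volume: A dh/dt = −0.004470 √h.
This is separable: 2 d(√h)/dt = −0.004470/A, so √h = √h₀ − (0.004470/(2A)) t.
√h = √2.080 − 0.004470·411.3/(2·2.489) = 1.44222 − 0.369327 = 1.07289.
h = 1.07289² = 1.15110 m.

1.151 m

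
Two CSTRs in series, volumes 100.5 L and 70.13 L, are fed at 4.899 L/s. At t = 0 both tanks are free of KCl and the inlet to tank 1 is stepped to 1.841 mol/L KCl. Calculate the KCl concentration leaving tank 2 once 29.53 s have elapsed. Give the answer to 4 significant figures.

Time constants: τᵢ = Vᵢ/Q for each well-mixed tank.
τ₁ = 100.5/4.899 = 20.5144 s; τ₂ = 70.13/4.899 = 14.3152 s.
Tank 1: C₁ = C_in(1 − e^(−t/τ₁)). Tank 2 (τ₁ ≠ τ₂): C₂ = C_in[1 − (τ₁ e^(−t/τ₁) − τ₂ e^(−t/τ₂))/(τ₁ − τ₂)].
At t = 29.53: e^(−t/τ₁) = 0.237052, e^(−t/τ₂) = 0.127092.
C₂ = 1.841·[1 − (20.5144·0.237052 − 14.3152·0.127092)/(6.19922)] = 1.841·0.509030 = 0.937124 mol/L.

0.9371 mol/L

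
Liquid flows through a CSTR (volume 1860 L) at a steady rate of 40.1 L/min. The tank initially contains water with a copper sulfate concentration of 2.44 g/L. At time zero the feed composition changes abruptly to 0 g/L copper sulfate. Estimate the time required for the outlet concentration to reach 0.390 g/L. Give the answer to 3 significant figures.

85.1 min

Mass balance on the solute (V constant): V dC/dt = Q(C_in − C), so τ = V/Q = 46.384 min.
C(t) = C_in + (C₀ − C_in) e^(−t/τ). Set C = 0.390 and solve for t:
e^(−t/τ) = (C − C_in)/(C₀ − C_in) = (0.390 − 0)/(2.44 − 0) = 0.15984
t = −τ ln(…) = 46.384 × 1.8336 = 85.050 min.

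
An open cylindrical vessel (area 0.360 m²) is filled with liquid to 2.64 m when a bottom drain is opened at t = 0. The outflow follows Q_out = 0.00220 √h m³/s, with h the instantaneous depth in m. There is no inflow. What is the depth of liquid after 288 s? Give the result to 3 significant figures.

0.555 m

Accumulation of liquid (constant cross-section A): A dh/dt = −0.00220 √h.
∫ h^(−1/2) dh = −(0.00220/A) ∫ dt, giving 2√h = 2√h₀ − (0.00220/A) t.
√h = √2.64 − 0.00220·288/(2·0.360) = 1.6248 − 0.88000 = 0.74481.
h = 0.74481² = 0.55474 m.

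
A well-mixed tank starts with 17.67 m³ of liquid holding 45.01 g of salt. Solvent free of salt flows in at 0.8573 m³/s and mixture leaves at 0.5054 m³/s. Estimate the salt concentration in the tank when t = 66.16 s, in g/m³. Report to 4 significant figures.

0.3287 g/m³

Total volume: dV/dt = Q_in − Q_out = 0.351900 m³/s, so V(t) = 17.67 + 0.351900 t and V(66.16) = 40.9517 m³.
No salt enters, so dm/dt = −Q_out · (m/V).
dm/m = −Q_out dt/(V₀ + 0.351900 t); integrating gives ln(m/m₀) = −(Q_out/(Q_in−Q_out)) ln(V/V₀).
m = m₀ (V₀/V)^(Q_out/(Q_in−Q_out)) = 45.01 × (17.67/40.9517)^(1.43620) = 13.4600 g.
C = m/V = 13.4600/40.9517 = 0.328679 g/m³.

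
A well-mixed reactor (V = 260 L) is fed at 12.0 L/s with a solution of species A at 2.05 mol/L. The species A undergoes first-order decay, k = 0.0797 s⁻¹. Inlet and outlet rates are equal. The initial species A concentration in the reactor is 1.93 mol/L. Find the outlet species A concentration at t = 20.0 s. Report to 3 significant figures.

0.847 mol/L

V dC/dt = Q(C_in − C) − k V C.
This is linear with rate a = Q/V + k = 0.12585 s⁻¹.
C_ss = Q C_in/(Q + kV) = 0.75179 mol/L; C(t) = C_ss + (C₀ − C_ss) e^(−a t).
C(20.0) = 0.75179 + (1.1782)·e^(−0.12585·20.0) = 0.75179 + (1.1782)·0.080695 = 0.84686 mol/L.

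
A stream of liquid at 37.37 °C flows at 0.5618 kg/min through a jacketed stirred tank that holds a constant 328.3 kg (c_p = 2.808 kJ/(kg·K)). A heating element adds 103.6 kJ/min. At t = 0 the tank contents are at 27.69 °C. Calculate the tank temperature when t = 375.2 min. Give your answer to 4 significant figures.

63.39 °C

M c_p dT/dt = ṁ c_p (T_in − T) + Q̇.
τ = M/ṁ = 584.372 min; T_ss = T_in + Q̇/(ṁ c_p) = 37.37 + 103.6/(0.5618·2.808) = 103.042 °C.
T approaches T_ss exponentially: T(t) = T_ss + (T₀ − T_ss) e^(−t/τ).
T(375.2) = 103.042 + (-75.3521)·e^(−375.2/584.372) = 103.042 + (-75.3521)·0.526209 = 63.3912 °C.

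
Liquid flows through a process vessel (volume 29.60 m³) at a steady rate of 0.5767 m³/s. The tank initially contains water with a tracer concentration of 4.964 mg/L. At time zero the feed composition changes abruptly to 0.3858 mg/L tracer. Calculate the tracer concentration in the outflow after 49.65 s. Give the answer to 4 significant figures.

2.126 mg/L

Unsteady species balance (constant V, well mixed): V dC/dt = Q(C_in − C).
Rewrite as dC/dt + C/τ = C_in/τ, τ = V/Q = 51.3265 s.
Integrating: C(t) = C_in + (C₀ − C_in) e^(−t/τ).
C(49.65) = 0.3858 + (4.964 − 0.3858)·e^(−49.65/51.3265) = 0.3858 + (4.57820)·0.380094 = 2.12595 mg/L.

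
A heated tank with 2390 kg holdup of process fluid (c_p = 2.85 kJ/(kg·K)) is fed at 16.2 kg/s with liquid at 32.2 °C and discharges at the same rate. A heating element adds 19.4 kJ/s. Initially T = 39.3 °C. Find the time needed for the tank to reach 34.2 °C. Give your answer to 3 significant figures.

213 s

M c_p dT/dt = ṁ c_p (T_in − T) + Q̇.
τ = M/ṁ = 147.53 s; T_ss = T_in + Q̇/(ṁ c_p) = 32.620 °C.
T(t) = T_ss + (T₀ − T_ss) e^(−t/τ). Set T = 34.2:
e^(−t/τ) = (34.2 − 32.620)/(39.3 − 32.620) = 0.23651
t = −147.53 · ln(0.23651) = 212.71 s.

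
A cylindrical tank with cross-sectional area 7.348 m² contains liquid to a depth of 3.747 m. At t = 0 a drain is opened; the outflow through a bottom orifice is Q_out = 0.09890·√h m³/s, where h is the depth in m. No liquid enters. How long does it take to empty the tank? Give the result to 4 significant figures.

A dh/dt = −Q_out = −0.09890 √h.
This is separable: 2 d(√h)/dt = −0.09890/A, so √h = √h₀ − (0.09890/(2A)) t.
Tank is empty when √h = 0: t_empty = 2A√h₀/0.09890.
t_empty = 2·7.348·√3.747/0.09890 = 14.6960·1.93572/0.09890 = 287.637 s.

287.6 s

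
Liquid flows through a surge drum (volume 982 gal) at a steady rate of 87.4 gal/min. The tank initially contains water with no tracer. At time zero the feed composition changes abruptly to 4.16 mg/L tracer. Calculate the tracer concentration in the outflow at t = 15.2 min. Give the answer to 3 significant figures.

Accumulation = in − out for the solute gives V dC/dt = Q(C_in − C).
Rewrite as dC/dt + C/τ = C_in/τ, τ = V/Q = 11.236 min.
Solution: C(t) = C_in + (C₀ − C_in) e^(−t/τ).
C(15.2) = 4.16 + (0 − 4.16)·e^(−15.2/11.236) = 4.16 + (-4.1600)·0.25851 = 3.0846 mg/L.

3.08 mg/L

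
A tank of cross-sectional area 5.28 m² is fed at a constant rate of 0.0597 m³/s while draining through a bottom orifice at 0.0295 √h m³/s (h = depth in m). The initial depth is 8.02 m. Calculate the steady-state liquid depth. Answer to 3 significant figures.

4.10 m

Level balance: A dh/dt = 0.0597 − 0.0295 √h. Setting dh/dt = 0:
Q_in = 0.0295 √h_ss ⇒ √h_ss = 0.0597/0.0295 = 2.0237.
h_ss = 2.0237² = 4.0955 m. (Since h₀ = 8.02 m > h_ss, the level will fall toward this value.)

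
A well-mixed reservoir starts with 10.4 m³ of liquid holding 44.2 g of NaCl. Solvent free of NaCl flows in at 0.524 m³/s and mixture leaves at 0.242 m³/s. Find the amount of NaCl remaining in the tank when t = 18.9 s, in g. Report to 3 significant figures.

Total volume: dV/dt = Q_in − Q_out = 0.28200 m³/s, so V(t) = 10.4 + 0.28200 t and V(18.9) = 15.730 m³.
Solute balance: dm/dt = 0 − Q_out C = −Q_out m/V(t).
Separate: dm/m = −Q_out dt/V(t) ⇒ ln(m/m₀) = −(Q_out/(Q_in−Q_out)) ln(V/V₀).
m = m₀ (V₀/V)^(Q_out/(Q_in−Q_out)) = 44.2 × (10.4/15.730)^(0.85816) = 30.990 g.

31.0 g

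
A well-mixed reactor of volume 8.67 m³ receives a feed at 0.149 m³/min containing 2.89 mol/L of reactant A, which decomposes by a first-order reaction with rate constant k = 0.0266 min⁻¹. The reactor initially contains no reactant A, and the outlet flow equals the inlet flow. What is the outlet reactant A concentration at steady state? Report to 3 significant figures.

1.13 mol/L

Accumulation = in − out − consumed: V dC/dt = Q C_in − Q C − k V C.
At steady state: 0 = Q C_in − (Q + kV) C_ss, so C_ss = Q C_in/(Q + kV).
C_ss = 0.149·2.89/(0.149 + 0.0266·8.67) = 0.43061/0.37962 = 1.1343 mol/L.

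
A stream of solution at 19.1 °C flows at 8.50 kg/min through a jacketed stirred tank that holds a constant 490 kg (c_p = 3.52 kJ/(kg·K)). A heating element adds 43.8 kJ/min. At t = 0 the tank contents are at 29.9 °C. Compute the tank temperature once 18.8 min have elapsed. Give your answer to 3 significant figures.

Energy balance: M c_p dT/dt = ṁ c_p (T_in − T) + 43.8.
τ = M/ṁ = 57.647 min; T_ss = T_in + Q̇/(ṁ c_p) = 19.1 + 43.8/(8.50·3.52) = 20.564 °C.
This is linear first-order; T(t) = T_ss + (T₀ − T_ss) e^(−t/τ).
T(18.8) = 20.564 + (9.3361)·e^(−18.8/57.647) = 20.564 + (9.3361)·0.72172 = 27.302 °C.

27.3 °C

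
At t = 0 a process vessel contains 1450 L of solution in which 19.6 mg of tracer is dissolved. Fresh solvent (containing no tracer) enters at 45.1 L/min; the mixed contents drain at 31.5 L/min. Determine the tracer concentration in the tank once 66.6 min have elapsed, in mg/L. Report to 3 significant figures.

0.00270 mg/L

Total volume: dV/dt = Q_in − Q_out = 13.600 L/min, so V(t) = 1450 + 13.600 t and V(66.6) = 2355.8 L.
Solute balance: dm/dt = 0 − Q_out C = −Q_out m/V(t).
dm/m = −Q_out dt/(V₀ + 13.600 t); integrating gives ln(m/m₀) = −(Q_out/(Q_in−Q_out)) ln(V/V₀).
m = m₀ (V₀/V)^(Q_out/(Q_in−Q_out)) = 19.6 × (1450/2355.8)^(2.3162) = 6.3693 mg.
C = m/V = 6.3693/2355.8 = 0.0027037 mg/L.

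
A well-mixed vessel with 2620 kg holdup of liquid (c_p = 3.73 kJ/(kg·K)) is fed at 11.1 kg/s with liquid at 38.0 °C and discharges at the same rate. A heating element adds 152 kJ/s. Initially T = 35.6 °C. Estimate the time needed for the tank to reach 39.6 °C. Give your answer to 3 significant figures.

Heat balance on the well-mixed liquid: M c_p dT/dt = ṁ c_p (T_in − T) + 152.
τ = M/ṁ = 236.04 s; T_ss = T_in + Q̇/(ṁ c_p) = 41.671 °C.
T(t) = T_ss + (T₀ − T_ss) e^(−t/τ). Set T = 39.6:
e^(−t/τ) = (39.6 − 41.671)/(35.6 − 41.671) = 0.34116
t = −236.04 · ln(0.34116) = 253.84 s.

254 s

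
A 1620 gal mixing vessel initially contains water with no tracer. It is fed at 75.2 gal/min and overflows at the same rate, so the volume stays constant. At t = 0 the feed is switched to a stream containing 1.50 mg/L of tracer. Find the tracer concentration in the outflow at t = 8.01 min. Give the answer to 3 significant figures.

0.466 mg/L

Unsteady species balance (constant V, well mixed): V dC/dt = Q(C_in − C).
Time constant τ = V/Q = 1620/75.2 = 21.543 min.
Integrating: C(t) = C_in + (C₀ − C_in) e^(−t/τ).
C(8.01) = 1.50 + (0 − 1.50)·e^(−8.01/21.543) = 1.50 + (-1.5000)·0.68948 = 0.46578 mg/L.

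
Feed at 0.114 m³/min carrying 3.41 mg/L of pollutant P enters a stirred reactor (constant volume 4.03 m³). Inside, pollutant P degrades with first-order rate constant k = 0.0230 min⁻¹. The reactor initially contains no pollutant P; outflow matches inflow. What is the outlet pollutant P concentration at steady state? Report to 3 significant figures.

1.88 mg/L

Species balance: V dC/dt = Q C_in − Q C − k V C.
At steady state: 0 = Q C_in − (Q + kV) C_ss, so C_ss = Q C_in/(Q + kV).
C_ss = 0.114·3.41/(0.114 + 0.0230·4.03) = 0.38874/0.20669 = 1.8808 mg/L.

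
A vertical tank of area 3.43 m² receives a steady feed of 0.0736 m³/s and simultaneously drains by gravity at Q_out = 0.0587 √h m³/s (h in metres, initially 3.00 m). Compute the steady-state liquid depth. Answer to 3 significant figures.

1.57 m

Unsteady balance on liquid volume: A dh/dt = Q_in − 0.0587 √h. At steady state dh/dt = 0:
Q_in = 0.0587 √h_ss ⇒ √h_ss = 0.0736/0.0587 = 1.2538.
h_ss = 1.2538² = 1.5721 m. (Since h₀ = 3.00 m > h_ss, the level will fall toward this value.)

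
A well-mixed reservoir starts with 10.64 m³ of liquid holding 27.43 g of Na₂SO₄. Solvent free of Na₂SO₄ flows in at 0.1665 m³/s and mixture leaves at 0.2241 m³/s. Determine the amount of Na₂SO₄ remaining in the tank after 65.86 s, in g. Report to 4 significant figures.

4.935 g

Total volume: dV/dt = Q_in − Q_out = -0.0576000 m³/s, so V(t) = 10.64 − 0.0576000 t and V(65.86) = 6.84646 m³.
Species balance (pure solvent in): dm/dt = −Q_out · m/V(t).
dm/m = −Q_out dt/(V₀ − 0.0576000 t); integrating gives ln(m/m₀) = −(Q_out/(Q_in−Q_out)) ln(V/V₀).
m = m₀ (V₀/V)^(Q_out/(Q_in−Q_out)) = 27.43 × (10.64/6.84646)^(-3.89063) = 4.93477 g.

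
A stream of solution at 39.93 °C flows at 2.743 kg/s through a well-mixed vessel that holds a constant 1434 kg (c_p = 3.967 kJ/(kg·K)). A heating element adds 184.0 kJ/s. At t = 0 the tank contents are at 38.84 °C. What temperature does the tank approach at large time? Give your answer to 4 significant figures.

56.84 °C

First-law balance (no shaft work): M c_p dT/dt = ṁ c_p (T_in − T) + 184.0.
At steady state dT/dt = 0 ⇒ T_ss = T_in + Q̇/(ṁ c_p) = 39.93 + 184.0/(2.743·3.967) = 56.8395 °C.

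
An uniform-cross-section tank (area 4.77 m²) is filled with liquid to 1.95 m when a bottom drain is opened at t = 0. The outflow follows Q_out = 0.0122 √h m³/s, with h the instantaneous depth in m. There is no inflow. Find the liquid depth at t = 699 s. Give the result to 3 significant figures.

With no inflow, A dh/dt = −0.0122 √h.
This is separable: 2 d(√h)/dt = −0.0122/A, so √h = √h₀ − (0.0122/(2A)) t.
√h = √1.95 − 0.0122·699/(2·4.77) = 1.3964 − 0.89390 = 0.50252.
h = 0.50252² = 0.25253 m.

0.253 m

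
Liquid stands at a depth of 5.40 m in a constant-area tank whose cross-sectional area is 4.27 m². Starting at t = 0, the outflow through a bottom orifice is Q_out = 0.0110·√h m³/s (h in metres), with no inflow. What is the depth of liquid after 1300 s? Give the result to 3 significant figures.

With no inflow, A dh/dt = −0.0110 √h.
∫ h^(−1/2) dh = −(0.0110/A) ∫ dt, giving 2√h = 2√h₀ − (0.0110/A) t.
√h = √5.40 − 0.0110·1300/(2·4.27) = 2.3238 − 1.6745 = 0.64932.
h = 0.64932² = 0.42161 m.

0.422 m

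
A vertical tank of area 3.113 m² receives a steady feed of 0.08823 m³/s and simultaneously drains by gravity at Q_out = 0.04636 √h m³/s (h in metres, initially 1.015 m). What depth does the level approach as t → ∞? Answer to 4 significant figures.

Mass balance (ρ constant): A dh/dt = Q_in − 0.04636 √h. At steady state dh/dt = 0:
Q_in = 0.04636 √h_ss ⇒ √h_ss = 0.08823/0.04636 = 1.90315.
h_ss = 1.90315² = 3.62198 m. (Since h₀ = 1.015 m < h_ss, the level will rise toward this value.)

3.622 m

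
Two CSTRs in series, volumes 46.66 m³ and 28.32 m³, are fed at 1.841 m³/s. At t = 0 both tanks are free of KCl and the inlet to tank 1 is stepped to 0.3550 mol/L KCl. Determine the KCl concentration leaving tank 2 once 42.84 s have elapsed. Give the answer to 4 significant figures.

Species balance on tank i: dCᵢ/dt = (Cᵢ₋₁ − Cᵢ)/τᵢ with τᵢ = Vᵢ/Q.
τ₁ = 46.66/1.841 = 25.3449 s; τ₂ = 28.32/1.841 = 15.3829 s.
Tank 1: C₁ = C_in(1 − e^(−t/τ₁)). Tank 2 (τ₁ ≠ τ₂): C₂ = C_in[1 − (τ₁ e^(−t/τ₁) − τ₂ e^(−t/τ₂))/(τ₁ − τ₂)].
At t = 42.84: e^(−t/τ₁) = 0.184468, e^(−t/τ₂) = 0.0617351.
C₂ = 0.3550·[1 − (25.3449·0.184468 − 15.3829·0.0617351)/(9.96198)] = 0.3550·0.626012 = 0.222234 mol/L.

0.2222 mol/L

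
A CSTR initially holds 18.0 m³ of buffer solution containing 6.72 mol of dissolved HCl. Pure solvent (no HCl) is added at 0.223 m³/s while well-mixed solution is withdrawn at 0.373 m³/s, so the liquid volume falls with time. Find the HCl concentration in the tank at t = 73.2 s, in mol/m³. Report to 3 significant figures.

0.0921 mol/m³

Total volume: dV/dt = Q_in − Q_out = -0.15000 m³/s, so V(t) = 18.0 − 0.15000 t and V(73.2) = 7.0200 m³.
Solute balance: dm/dt = 0 − Q_out C = −Q_out m/V(t).
dm/m = −Q_out dt/(V₀ − 0.15000 t); integrating gives ln(m/m₀) = −(Q_out/(Q_in−Q_out)) ln(V/V₀).
m = m₀ (V₀/V)^(Q_out/(Q_in−Q_out)) = 6.72 × (18.0/7.0200)^(-2.4867) = 0.64637 mol.
C = m/V = 0.64637/7.0200 = 0.092076 mol/m³.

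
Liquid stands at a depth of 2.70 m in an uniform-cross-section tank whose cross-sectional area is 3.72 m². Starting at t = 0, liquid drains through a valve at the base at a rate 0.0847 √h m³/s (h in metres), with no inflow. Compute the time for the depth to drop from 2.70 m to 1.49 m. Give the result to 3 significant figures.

A dh/dt = −Q_out = −0.0847 √h.
∫ h^(−1/2) dh = −(0.0847/A) ∫ dt, giving 2√h = 2√h₀ − (0.0847/A) t.
t = 2A(√h₀ − √h)/0.0847 = 2·3.72·(√2.70 − √1.49)/0.0847
  = 7.4400 × (1.6432 − 1.2207) / 0.0847 = 37.113 s.

37.1 s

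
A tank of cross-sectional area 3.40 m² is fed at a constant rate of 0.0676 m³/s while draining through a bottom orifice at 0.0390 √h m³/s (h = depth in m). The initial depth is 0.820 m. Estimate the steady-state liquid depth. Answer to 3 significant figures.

3.00 m

Level balance: A dh/dt = 0.0676 − 0.0390 √h. Setting dh/dt = 0:
Q_in = 0.0390 √h_ss ⇒ √h_ss = 0.0676/0.0390 = 1.7333.
h_ss = 1.7333² = 3.0044 m. (Since h₀ = 0.820 m < h_ss, the level will rise toward this value.)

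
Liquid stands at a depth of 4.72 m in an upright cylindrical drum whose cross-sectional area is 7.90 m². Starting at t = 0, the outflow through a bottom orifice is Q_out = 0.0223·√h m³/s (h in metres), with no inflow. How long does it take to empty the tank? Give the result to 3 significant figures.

1540 s

Mass balance (ρ constant): A dh/dt = −0.0223 √h.
∫ h^(−1/2) dh = −(0.0223/A) ∫ dt, giving 2√h = 2√h₀ − (0.0223/A) t.
Set h = 0: 2√h₀ = (0.0223/A) t_empty ⇒ t_empty = 2A√h₀/0.0223.
t_empty = 2·7.90·√4.72/0.0223 = 15.800·2.1726/0.0223 = 1539.3 s.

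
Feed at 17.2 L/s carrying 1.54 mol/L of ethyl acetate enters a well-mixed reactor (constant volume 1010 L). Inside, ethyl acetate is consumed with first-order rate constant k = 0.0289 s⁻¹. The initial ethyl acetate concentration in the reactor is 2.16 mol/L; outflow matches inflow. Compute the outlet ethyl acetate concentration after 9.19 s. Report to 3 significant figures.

Species balance: V dC/dt = Q C_in − Q C − k V C.
This is linear with rate a = Q/V + k = 0.045930 s⁻¹.
C_ss = Q C_in/(Q + kV) = 0.57100 mol/L; C(t) = C_ss + (C₀ − C_ss) e^(−a t).
C(9.19) = 0.57100 + (1.5890)·e^(−0.045930·9.19) = 0.57100 + (1.5890)·0.65567 = 1.6129 mol/L.

1.61 mol/L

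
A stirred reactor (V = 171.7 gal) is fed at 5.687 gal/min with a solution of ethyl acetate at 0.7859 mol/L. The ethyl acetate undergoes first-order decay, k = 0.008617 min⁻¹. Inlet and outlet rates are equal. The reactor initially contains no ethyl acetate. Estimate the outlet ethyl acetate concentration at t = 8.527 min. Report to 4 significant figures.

0.1868 mol/L

Accumulation = in − out − consumed: V dC/dt = Q C_in − Q C − k V C.
This is linear with rate a = Q/V + k = 0.0417387 min⁻¹.
C_ss = Q C_in/(Q + kV) = 0.623650 mol/L; C(t) = C_ss + (C₀ − C_ss) e^(−a t).
C(8.527) = 0.623650 + (-0.623650)·e^(−0.0417387·8.527) = 0.623650 + (-0.623650)·0.700538 = 0.186759 mol/L.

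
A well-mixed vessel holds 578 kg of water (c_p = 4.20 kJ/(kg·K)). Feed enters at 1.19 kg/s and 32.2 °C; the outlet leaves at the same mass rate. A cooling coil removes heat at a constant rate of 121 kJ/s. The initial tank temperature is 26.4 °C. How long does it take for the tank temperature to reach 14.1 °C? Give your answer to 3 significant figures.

536 s

Energy balance: M c_p dT/dt = ṁ c_p (T_in − T) − 121.
τ = M/ṁ = 485.71 s; T_ss = T_in − Q̇/(ṁ c_p) = 7.9903 °C.
T(t) = T_ss + (T₀ − T_ss) e^(−t/τ). Set T = 14.1:
e^(−t/τ) = (14.1 − 7.9903)/(26.4 − 7.9903) = 0.33187
t = −485.71 · ln(0.33187) = 535.74 s.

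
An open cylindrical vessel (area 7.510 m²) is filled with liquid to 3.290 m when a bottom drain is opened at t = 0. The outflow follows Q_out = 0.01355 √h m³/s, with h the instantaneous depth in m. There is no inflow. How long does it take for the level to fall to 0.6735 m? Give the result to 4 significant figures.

Volume balance on the tank: A dh/dt = −0.01355 √h.
This is separable: 2 d(√h)/dt = −0.01355/A, so √h = √h₀ − (0.01355/(2A)) t.
t = 2A(√h₀ − √h)/0.01355 = 2·7.510·(√3.290 − √0.6735)/0.01355
  = 15.0200 × (1.81384 − 0.820670) / 0.01355 = 1100.91 s.

1101 s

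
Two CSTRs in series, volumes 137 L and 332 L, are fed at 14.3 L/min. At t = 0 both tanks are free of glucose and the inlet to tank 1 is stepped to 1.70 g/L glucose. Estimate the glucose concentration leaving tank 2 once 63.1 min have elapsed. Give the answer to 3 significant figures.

Species balance on tank i: dCᵢ/dt = (Cᵢ₋₁ − Cᵢ)/τᵢ with τᵢ = Vᵢ/Q.
τ₁ = 137/14.3 = 9.5804 min; τ₂ = 332/14.3 = 23.217 min.
Tank 1: C₁ = C_in(1 − e^(−t/τ₁)). Tank 2 (τ₁ ≠ τ₂): C₂ = C_in[1 − (τ₁ e^(−t/τ₁) − τ₂ e^(−t/τ₂))/(τ₁ − τ₂)].
At t = 63.1: e^(−t/τ₁) = 0.0013791, e^(−t/τ₂) = 0.066016.
C₂ = 1.70·[1 − (9.5804·0.0013791 − 23.217·0.066016)/(-13.636)] = 1.70·0.88857 = 1.5106 g/L.

1.51 g/L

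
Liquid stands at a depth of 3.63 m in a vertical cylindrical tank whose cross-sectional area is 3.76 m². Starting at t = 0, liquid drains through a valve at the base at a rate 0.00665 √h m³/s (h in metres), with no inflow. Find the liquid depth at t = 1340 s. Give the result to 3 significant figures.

A dh/dt = −Q_out = −0.00665 √h.
∫ h^(−1/2) dh = −(0.00665/A) ∫ dt, giving 2√h = 2√h₀ − (0.00665/A) t.
√h = √3.63 − 0.00665·1340/(2·3.76) = 1.9053 − 1.1850 = 0.72028.
h = 0.72028² = 0.51881 m.

0.519 m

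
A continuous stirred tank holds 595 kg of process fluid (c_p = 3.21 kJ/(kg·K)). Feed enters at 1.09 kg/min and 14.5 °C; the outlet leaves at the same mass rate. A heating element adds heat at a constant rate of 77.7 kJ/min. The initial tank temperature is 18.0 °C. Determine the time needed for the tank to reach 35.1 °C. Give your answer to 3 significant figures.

1340 min

Energy balance: M c_p dT/dt = ṁ c_p (T_in − T) + 77.7.
τ = M/ṁ = 545.87 min; T_ss = T_in + Q̇/(ṁ c_p) = 36.707 °C.
T(t) = T_ss + (T₀ − T_ss) e^(−t/τ). Set T = 35.1:
e^(−t/τ) = (35.1 − 36.707)/(18.0 − 36.707) = 0.085903
t = −545.87 · ln(0.085903) = 1339.9 min.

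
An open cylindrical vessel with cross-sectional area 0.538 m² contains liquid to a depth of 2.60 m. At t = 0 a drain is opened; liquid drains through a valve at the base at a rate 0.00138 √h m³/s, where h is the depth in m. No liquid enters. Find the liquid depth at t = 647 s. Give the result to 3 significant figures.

Mass balance (ρ constant): A dh/dt = −0.00138 √h.
Separate and integrate: 2(√h − √h₀) = −(0.00138/A) t.
√h = √2.60 − 0.00138·647/(2·0.538) = 1.6125 − 0.82980 = 0.78266.
h = 0.78266² = 0.61255 m.

0.613 m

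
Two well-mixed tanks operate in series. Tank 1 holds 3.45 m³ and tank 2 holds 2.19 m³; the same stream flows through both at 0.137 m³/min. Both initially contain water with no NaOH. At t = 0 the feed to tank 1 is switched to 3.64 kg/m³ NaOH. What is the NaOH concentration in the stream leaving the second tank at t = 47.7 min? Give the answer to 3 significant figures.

2.46 kg/m³

Species balance on tank i: dCᵢ/dt = (Cᵢ₋₁ − Cᵢ)/τᵢ with τᵢ = Vᵢ/Q.
τ₁ = 3.45/0.137 = 25.182 min; τ₂ = 2.19/0.137 = 15.985 min.
Tank 1: C₁ = C_in(1 − e^(−t/τ₁)). Tank 2 (τ₁ ≠ τ₂): C₂ = C_in[1 − (τ₁ e^(−t/τ₁) − τ₂ e^(−t/τ₂))/(τ₁ − τ₂)].
At t = 47.7: e^(−t/τ₁) = 0.15044, e^(−t/τ₂) = 0.050591.
C₂ = 3.64·[1 − (25.182·0.15044 − 15.985·0.050591)/(9.1971)] = 3.64·0.67601 = 2.4607 kg/m³.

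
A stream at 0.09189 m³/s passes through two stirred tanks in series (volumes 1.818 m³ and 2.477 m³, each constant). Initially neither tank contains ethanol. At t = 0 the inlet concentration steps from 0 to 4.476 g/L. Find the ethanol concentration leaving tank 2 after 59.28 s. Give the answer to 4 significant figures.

Species balance on tank i: dCᵢ/dt = (Cᵢ₋₁ − Cᵢ)/τᵢ with τᵢ = Vᵢ/Q.
τ₁ = 1.818/0.09189 = 19.7845 s; τ₂ = 2.477/0.09189 = 26.9561 s.
Tank 1: C₁ = C_in(1 − e^(−t/τ₁)). Tank 2 (τ₁ ≠ τ₂): C₂ = C_in[1 − (τ₁ e^(−t/τ₁) − τ₂ e^(−t/τ₂))/(τ₁ − τ₂)].
At t = 59.28: e^(−t/τ₁) = 0.0499726, e^(−t/τ₂) = 0.110900.
C₂ = 4.476·[1 − (19.7845·0.0499726 − 26.9561·0.110900)/(-7.17162)] = 4.476·0.721018 = 3.22728 g/L.

3.227 g/L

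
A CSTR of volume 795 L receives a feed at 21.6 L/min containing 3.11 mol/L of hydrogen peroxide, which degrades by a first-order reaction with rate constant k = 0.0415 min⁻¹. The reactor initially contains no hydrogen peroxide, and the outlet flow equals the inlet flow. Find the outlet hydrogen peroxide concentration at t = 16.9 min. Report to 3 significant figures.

V dC/dt = Q(C_in − C) − k V C.
dC/dt = (Q/V) C_in − (Q/V + k) C; effective rate a = Q/V + k = 0.027170 + 0.0415 = 0.068670 min⁻¹.
C_ss = Q C_in/(Q + kV) = 1.2305 mol/L; C(t) = C_ss + (C₀ − C_ss) e^(−a t).
C(16.9) = 1.2305 + (-1.2305)·e^(−0.068670·16.9) = 1.2305 + (-1.2305)·0.31332 = 0.84495 mol/L.

0.845 mol/L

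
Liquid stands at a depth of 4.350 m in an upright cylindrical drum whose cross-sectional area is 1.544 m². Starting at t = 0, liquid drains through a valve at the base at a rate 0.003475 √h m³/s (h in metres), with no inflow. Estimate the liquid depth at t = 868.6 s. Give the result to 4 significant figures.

1.228 m

Volume balance on the tank: A dh/dt = −0.003475 √h.
Separate and integrate: 2(√h − √h₀) = −(0.003475/A) t.
√h = √4.350 − 0.003475·868.6/(2·1.544) = 2.08567 − 0.977456 = 1.10821.
h = 1.10821² = 1.22813 m.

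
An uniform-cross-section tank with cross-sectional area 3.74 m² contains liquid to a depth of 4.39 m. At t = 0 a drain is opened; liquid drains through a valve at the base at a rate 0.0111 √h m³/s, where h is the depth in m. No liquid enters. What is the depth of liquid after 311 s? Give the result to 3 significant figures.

With no inflow, A dh/dt = −0.0111 √h.
Separate and integrate: 2(√h − √h₀) = −(0.0111/A) t.
√h = √4.39 − 0.0111·311/(2·3.74) = 2.0952 − 0.46151 = 1.6337.
h = 1.6337² = 2.6690 m.

2.67 m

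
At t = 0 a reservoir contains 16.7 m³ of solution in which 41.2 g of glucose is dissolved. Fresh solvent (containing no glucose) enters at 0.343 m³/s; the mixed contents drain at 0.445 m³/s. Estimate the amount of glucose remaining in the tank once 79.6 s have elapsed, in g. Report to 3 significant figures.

2.26 g

Let m(t) be the amount of glucose. Volume: V(t) = V₀ + (Q_in − Q_out) t = 16.7 − 0.10200 t; V(79.6) = 8.5808 m³.
Species balance (pure solvent in): dm/dt = −Q_out · m/V(t).
Separate: dm/m = −Q_out dt/V(t) ⇒ ln(m/m₀) = −(Q_out/(Q_in−Q_out)) ln(V/V₀).
m = m₀ (V₀/V)^(Q_out/(Q_in−Q_out)) = 41.2 × (16.7/8.5808)^(-4.3627) = 2.2555 g.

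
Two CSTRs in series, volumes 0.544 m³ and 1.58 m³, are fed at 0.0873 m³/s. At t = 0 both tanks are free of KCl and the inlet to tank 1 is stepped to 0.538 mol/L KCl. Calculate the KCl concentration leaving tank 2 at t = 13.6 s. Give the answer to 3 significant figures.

0.183 mol/L

Species balance on tank i: dCᵢ/dt = (Cᵢ₋₁ − Cᵢ)/τᵢ with τᵢ = Vᵢ/Q.
τ₁ = 0.544/0.0873 = 6.2314 s; τ₂ = 1.58/0.0873 = 18.099 s.
Tank 1: C₁ = C_in(1 − e^(−t/τ₁)). Tank 2 (τ₁ ≠ τ₂): C₂ = C_in[1 − (τ₁ e^(−t/τ₁) − τ₂ e^(−t/τ₂))/(τ₁ − τ₂)].
At t = 13.6: e^(−t/τ₁) = 0.11276, e^(−t/τ₂) = 0.47169.
C₂ = 0.538·[1 − (6.2314·0.11276 − 18.099·0.47169)/(-11.867)] = 0.538·0.33984 = 0.18284 mol/L.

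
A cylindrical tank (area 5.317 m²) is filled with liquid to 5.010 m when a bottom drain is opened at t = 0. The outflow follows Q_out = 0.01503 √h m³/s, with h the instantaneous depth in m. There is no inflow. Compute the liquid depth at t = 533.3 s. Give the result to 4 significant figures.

A dh/dt = −Q_out = −0.01503 √h.
This is separable: 2 d(√h)/dt = −0.01503/A, so √h = √h₀ − (0.01503/(2A)) t.
√h = √5.010 − 0.01503·533.3/(2·5.317) = 2.23830 − 0.753761 = 1.48454.
h = 1.48454² = 2.20386 m.

2.204 m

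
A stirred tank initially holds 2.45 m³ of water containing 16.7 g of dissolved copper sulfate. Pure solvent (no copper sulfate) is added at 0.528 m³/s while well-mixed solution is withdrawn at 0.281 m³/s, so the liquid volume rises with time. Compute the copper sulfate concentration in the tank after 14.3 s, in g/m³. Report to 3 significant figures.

1.01 g/m³

Let m(t) be the amount of copper sulfate. Volume: V(t) = V₀ + (Q_in − Q_out) t = 2.45 + 0.24700 t; V(14.3) = 5.9821 m³.
Species balance (pure solvent in): dm/dt = −Q_out · m/V(t).
dm/m = −Q_out dt/(V₀ + 0.24700 t); integrating gives ln(m/m₀) = −(Q_out/(Q_in−Q_out)) ln(V/V₀).
m = m₀ (V₀/V)^(Q_out/(Q_in−Q_out)) = 16.7 × (2.45/5.9821)^(1.1377) = 6.0487 g.
C = m/V = 6.0487/5.9821 = 1.0111 g/m³.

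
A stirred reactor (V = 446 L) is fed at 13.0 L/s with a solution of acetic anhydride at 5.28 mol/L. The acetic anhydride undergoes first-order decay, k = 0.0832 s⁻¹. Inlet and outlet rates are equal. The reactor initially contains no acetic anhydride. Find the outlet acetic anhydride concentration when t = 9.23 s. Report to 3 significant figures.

0.884 mol/L

Accumulation = in − out − consumed: V dC/dt = Q C_in − Q C − k V C.
This is linear with rate a = Q/V + k = 0.11235 s⁻¹.
C_ss = Q C_in/(Q + kV) = 1.3699 mol/L; C(t) = C_ss + (C₀ − C_ss) e^(−a t).
C(9.23) = 1.3699 + (-1.3699)·e^(−0.11235·9.23) = 1.3699 + (-1.3699)·0.35453 = 0.88421 mol/L.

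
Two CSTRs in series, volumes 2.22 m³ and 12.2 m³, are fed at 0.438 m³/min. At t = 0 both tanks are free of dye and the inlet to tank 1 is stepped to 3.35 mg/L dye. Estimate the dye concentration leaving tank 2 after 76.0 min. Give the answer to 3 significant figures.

3.08 mg/L

Species balance on tank i: dCᵢ/dt = (Cᵢ₋₁ − Cᵢ)/τᵢ with τᵢ = Vᵢ/Q.
τ₁ = 2.22/0.438 = 5.0685 min; τ₂ = 12.2/0.438 = 27.854 min.
Solving the cascade with C₁(0)=C₂(0)=0 gives C₂(t) = C_in[1 − (τ₁ e^(−t/τ₁) − τ₂ e^(−t/τ₂))/(τ₁ − τ₂)].
At t = 76.0: e^(−t/τ₁) = 3.0756e-07, e^(−t/τ₂) = 0.065316.
C₂ = 3.35·[1 − (5.0685·3.0756e-07 − 27.854·0.065316)/(-22.785)] = 3.35·0.92016 = 3.0825 mg/L.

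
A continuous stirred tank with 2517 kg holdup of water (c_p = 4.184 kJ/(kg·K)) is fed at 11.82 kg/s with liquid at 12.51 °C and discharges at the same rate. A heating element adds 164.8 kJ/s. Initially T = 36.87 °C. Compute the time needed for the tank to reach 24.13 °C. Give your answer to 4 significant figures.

M c_p dT/dt = ṁ c_p (T_in − T) + Q̇.
τ = M/ṁ = 212.944 s; T_ss = T_in + Q̇/(ṁ c_p) = 15.8423 °C.
T(t) = T_ss + (T₀ − T_ss) e^(−t/τ). Set T = 24.13:
e^(−t/τ) = (24.13 − 15.8423)/(36.87 − 15.8423) = 0.394132
t = −212.944 · ln(0.394132) = 198.266 s.

198.3 s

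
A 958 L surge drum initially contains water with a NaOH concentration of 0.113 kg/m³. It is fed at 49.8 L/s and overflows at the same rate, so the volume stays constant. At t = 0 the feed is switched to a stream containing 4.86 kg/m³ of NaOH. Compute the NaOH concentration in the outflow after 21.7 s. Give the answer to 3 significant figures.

3.32 kg/m³

Unsteady species balance (constant V, well mixed): V dC/dt = Q(C_in − C).
Time constant τ = V/Q = 958/49.8 = 19.237 s.
Solution: C(t) = C_in + (C₀ − C_in) e^(−t/τ).
C(21.7) = 4.86 + (0.113 − 4.86)·e^(−21.7/19.237) = 4.86 + (-4.7470)·0.32367 = 3.3235 kg/m³.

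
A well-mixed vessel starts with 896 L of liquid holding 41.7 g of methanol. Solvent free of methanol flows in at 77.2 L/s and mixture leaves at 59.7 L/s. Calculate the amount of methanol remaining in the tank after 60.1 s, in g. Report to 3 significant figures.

Total volume: dV/dt = Q_in − Q_out = 17.500 L/s, so V(t) = 896 + 17.500 t and V(60.1) = 1947.8 L.
Species balance (pure solvent in): dm/dt = −Q_out · m/V(t).
Separate: dm/m = −Q_out dt/V(t) ⇒ ln(m/m₀) = −(Q_out/(Q_in−Q_out)) ln(V/V₀).
m = m₀ (V₀/V)^(Q_out/(Q_in−Q_out)) = 41.7 × (896/1947.8)^(3.4114) = 2.9493 g.

2.95 g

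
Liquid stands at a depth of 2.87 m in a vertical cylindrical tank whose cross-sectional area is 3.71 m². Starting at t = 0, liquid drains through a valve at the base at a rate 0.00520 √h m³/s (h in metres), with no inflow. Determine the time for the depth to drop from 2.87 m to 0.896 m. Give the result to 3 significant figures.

A dh/dt = −Q_out = −0.00520 √h.
This is separable: 2 d(√h)/dt = −0.00520/A, so √h = √h₀ − (0.00520/(2A)) t.
t = 2A(√h₀ − √h)/0.00520 = 2·3.71·(√2.87 − √0.896)/0.00520
  = 7.4200 × (1.6941 − 0.94657) / 0.00520 = 1066.7 s.

1070 s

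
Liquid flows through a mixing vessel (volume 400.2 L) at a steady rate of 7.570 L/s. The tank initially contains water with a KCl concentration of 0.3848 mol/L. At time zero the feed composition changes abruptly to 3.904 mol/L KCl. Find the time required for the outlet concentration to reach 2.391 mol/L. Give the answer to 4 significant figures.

Species balance on the tank: V dC/dt = Q(C_in − C), so τ = V/Q = 52.8666 s.
C(t) = C_in + (C₀ − C_in) e^(−t/τ). Set C = 2.391 and solve for t:
e^(−t/τ) = (C − C_in)/(C₀ − C_in) = (2.391 − 3.904)/(0.3848 − 3.904) = 0.429927
t = −τ ln(…) = 52.8666 × 0.844139 = 44.6268 s.

44.63 s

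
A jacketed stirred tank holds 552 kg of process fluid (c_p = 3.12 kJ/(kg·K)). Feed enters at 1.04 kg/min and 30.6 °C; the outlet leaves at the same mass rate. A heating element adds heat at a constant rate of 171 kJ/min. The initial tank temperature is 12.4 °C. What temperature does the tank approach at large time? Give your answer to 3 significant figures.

Unsteady energy balance on the tank contents: M c_p dT/dt = ṁ c_p (T_in − T) + 171.
At steady state dT/dt = 0 ⇒ T_ss = T_in + Q̇/(ṁ c_p) = 30.6 + 171/(1.04·3.12) = 83.300 °C.

83.3 °C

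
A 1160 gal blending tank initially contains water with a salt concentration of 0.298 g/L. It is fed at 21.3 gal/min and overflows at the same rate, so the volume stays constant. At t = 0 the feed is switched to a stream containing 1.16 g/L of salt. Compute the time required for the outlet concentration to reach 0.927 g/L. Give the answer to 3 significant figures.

71.2 min

Unsteady species balance (constant V, well mixed): V dC/dt = Q(C_in − C), so τ = V/Q = 54.460 min.
C(t) = C_in + (C₀ − C_in) e^(−t/τ). Set C = 0.927 and solve for t:
e^(−t/τ) = (C − C_in)/(C₀ − C_in) = (0.927 − 1.16)/(0.298 − 1.16) = 0.27030
t = −τ ln(…) = 54.460 × 1.3082 = 71.246 min.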